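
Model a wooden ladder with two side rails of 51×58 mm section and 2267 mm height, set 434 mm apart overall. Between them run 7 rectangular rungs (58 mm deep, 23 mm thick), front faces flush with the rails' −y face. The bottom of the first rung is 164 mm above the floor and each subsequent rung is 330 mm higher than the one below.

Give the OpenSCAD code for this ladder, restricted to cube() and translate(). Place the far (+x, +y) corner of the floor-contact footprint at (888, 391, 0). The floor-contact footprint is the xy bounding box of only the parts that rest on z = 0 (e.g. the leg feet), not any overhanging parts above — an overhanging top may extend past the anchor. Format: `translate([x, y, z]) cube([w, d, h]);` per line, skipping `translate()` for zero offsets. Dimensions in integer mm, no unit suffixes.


translate([454, 333, 0]) cube([51, 58, 2267]);
translate([837, 333, 0]) cube([51, 58, 2267]);
translate([505, 333, 164]) cube([332, 58, 23]);
translate([505, 333, 494]) cube([332, 58, 23]);
translate([505, 333, 824]) cube([332, 58, 23]);
translate([505, 333, 1154]) cube([332, 58, 23]);
translate([505, 333, 1484]) cube([332, 58, 23]);
translate([505, 333, 1814]) cube([332, 58, 23]);
translate([505, 333, 2144]) cube([332, 58, 23]);


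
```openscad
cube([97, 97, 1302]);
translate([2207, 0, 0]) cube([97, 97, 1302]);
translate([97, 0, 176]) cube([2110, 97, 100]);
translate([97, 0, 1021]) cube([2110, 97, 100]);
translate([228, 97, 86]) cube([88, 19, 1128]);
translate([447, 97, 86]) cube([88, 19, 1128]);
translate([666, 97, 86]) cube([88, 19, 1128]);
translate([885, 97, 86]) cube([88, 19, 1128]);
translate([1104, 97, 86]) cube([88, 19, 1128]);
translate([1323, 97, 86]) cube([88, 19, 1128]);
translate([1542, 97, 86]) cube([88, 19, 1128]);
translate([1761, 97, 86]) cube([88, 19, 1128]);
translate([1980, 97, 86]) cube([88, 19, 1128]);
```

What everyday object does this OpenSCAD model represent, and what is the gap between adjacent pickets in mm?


A fence section. The picket gap is 131 mm.

Two posts, two rails, 9 pickets — a fence section. Span 2110 mm holds 9 pickets of 88 mm with 10 equal gaps: ⌊(2110 − 9·88) / 10⌋ = 131 mm.


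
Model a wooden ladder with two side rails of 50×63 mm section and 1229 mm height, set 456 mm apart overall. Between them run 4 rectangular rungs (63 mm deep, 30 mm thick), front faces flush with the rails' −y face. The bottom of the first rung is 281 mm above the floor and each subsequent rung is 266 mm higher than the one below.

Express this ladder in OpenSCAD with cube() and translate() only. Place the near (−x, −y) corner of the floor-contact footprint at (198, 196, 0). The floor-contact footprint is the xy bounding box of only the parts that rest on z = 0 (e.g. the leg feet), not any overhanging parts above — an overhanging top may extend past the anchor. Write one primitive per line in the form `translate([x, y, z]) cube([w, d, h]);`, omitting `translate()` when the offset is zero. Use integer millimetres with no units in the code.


translate([198, 196, 0]) cube([50, 63, 1229]);
translate([604, 196, 0]) cube([50, 63, 1229]);
translate([248, 196, 281]) cube([356, 63, 30]);
translate([248, 196, 547]) cube([356, 63, 30]);
translate([248, 196, 813]) cube([356, 63, 30]);
translate([248, 196, 1079]) cube([356, 63, 30]);


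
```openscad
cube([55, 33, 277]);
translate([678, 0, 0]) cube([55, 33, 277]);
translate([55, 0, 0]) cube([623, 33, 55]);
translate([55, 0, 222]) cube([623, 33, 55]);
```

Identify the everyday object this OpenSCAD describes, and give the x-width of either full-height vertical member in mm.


A picture frame. The border width is 55 mm.

Four thin pieces enclosing a rectangular opening — a picture frame. The two full-height stiles are 277 mm tall; the top rail sits at z = 222 and is 55 mm tall, so the border above the opening is 277 − 222 = 55 mm, matching the stile x-width.


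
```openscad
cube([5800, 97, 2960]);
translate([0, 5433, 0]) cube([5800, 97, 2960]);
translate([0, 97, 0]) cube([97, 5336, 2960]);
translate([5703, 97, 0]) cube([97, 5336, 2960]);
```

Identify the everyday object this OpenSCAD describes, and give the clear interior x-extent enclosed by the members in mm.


A house (or room) frame. The interior width is 5606 mm.

Four 2960 mm walls enclosing a rectangle with no floor or roof — a room or house frame. Outside width is 5800 mm and wall thickness is 97 mm, so the interior width is 5800 − 2 × 97 = 5606 mm.


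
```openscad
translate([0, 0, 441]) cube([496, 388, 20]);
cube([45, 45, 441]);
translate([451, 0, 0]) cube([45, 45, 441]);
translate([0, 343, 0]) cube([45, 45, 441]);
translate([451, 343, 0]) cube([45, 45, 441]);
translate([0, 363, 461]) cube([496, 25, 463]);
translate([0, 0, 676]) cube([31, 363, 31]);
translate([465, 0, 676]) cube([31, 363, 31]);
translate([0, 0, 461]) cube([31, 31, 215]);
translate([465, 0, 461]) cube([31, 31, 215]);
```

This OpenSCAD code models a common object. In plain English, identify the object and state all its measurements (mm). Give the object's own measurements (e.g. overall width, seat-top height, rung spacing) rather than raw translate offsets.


A chair. The seat is a 496×388×20 mm slab with its top at z = 461 mm, on four 45×45 mm corner legs (flush with the seat edges, standing on z = 0). A flat backrest 25 mm thick, 463 mm tall, spans the full seat width and rises from the seat top along its +y edge, rear face flush with the rear of the seat. Two armrests of 31×31 mm section run along each side from the seat's front edge to the front of the backrest, top faces 246 mm above the seat top and outer faces flush with the seat's x-edges; a 31×31 mm post under the front of each armrest stands on the seat at the front corner.


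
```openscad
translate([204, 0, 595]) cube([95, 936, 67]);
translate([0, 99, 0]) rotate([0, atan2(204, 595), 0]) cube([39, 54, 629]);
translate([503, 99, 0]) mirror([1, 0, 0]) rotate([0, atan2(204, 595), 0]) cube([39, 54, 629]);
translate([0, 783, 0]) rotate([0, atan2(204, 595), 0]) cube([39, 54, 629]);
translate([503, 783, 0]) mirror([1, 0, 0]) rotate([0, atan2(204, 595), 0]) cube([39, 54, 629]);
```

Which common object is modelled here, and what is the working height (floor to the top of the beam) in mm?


A sawhorse. The overall height is 662 mm.

A beam across two mirrored pairs of raked legs — a sawhorse. The beam's underside is at z = 595 (matching the legs' vertical rise in atan2(204, 595)) and the beam is 67 mm tall, so its top is at 595 + 67 = 662 mm. The raked legs top out at the beam's underside, so that is the highest point.


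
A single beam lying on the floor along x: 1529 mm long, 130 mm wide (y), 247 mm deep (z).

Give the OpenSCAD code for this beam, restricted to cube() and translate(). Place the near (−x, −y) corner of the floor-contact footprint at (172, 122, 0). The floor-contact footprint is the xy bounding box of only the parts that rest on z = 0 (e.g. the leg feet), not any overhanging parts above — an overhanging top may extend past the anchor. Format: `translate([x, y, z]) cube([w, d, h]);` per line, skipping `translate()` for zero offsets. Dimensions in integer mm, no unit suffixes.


translate([172, 122, 0]) cube([1529, 130, 247]);


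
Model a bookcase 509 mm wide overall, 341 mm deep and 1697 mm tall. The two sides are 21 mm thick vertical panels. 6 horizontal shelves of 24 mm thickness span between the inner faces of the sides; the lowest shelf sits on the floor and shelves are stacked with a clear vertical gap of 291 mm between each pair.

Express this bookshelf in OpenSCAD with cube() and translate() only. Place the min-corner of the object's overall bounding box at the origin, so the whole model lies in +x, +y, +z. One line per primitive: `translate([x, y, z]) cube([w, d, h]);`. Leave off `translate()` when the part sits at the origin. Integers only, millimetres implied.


cube([21, 341, 1697]);
translate([488, 0, 0]) cube([21, 341, 1697]);
translate([21, 0, 0]) cube([467, 341, 24]);
translate([21, 0, 315]) cube([467, 341, 24]);
translate([21, 0, 630]) cube([467, 341, 24]);
translate([21, 0, 945]) cube([467, 341, 24]);
translate([21, 0, 1260]) cube([467, 341, 24]);
translate([21, 0, 1575]) cube([467, 341, 24]);


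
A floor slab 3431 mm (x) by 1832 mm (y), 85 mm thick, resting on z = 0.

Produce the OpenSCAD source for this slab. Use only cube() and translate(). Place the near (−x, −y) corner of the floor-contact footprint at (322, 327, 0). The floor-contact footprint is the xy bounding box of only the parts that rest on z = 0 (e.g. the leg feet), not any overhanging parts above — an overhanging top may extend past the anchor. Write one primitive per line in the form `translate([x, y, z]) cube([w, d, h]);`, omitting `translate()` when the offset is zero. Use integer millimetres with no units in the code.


translate([322, 327, 0]) cube([3431, 1832, 85]);


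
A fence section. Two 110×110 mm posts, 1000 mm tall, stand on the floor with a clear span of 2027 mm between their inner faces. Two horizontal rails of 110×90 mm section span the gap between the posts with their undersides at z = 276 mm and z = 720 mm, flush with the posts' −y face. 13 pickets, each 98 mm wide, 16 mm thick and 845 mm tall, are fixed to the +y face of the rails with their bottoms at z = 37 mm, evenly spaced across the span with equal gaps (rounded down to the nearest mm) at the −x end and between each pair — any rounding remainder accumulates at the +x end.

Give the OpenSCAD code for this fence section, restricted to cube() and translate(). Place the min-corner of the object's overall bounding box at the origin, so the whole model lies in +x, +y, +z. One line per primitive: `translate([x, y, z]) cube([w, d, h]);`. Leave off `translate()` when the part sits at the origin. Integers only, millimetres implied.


cube([110, 110, 1000]);
translate([2137, 0, 0]) cube([110, 110, 1000]);
translate([110, 0, 276]) cube([2027, 110, 90]);
translate([110, 0, 720]) cube([2027, 110, 90]);
translate([163, 110, 37]) cube([98, 16, 845]);
translate([314, 110, 37]) cube([98, 16, 845]);
translate([465, 110, 37]) cube([98, 16, 845]);
translate([616, 110, 37]) cube([98, 16, 845]);
translate([767, 110, 37]) cube([98, 16, 845]);
translate([918, 110, 37]) cube([98, 16, 845]);
translate([1069, 110, 37]) cube([98, 16, 845]);
translate([1220, 110, 37]) cube([98, 16, 845]);
translate([1371, 110, 37]) cube([98, 16, 845]);
translate([1522, 110, 37]) cube([98, 16, 845]);
translate([1673, 110, 37]) cube([98, 16, 845]);
translate([1824, 110, 37]) cube([98, 16, 845]);
translate([1975, 110, 37]) cube([98, 16, 845]);


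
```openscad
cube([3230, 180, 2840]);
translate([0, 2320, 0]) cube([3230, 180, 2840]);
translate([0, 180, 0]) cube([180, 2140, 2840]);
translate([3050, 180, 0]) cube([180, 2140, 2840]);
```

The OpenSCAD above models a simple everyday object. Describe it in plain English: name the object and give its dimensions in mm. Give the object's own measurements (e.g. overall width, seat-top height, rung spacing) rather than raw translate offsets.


The wall frame of a small rectangular building: four walls, each 2840 mm tall and 180 mm thick, enclosing a footprint 3230 mm (x) by 2500 mm (y) outside-to-outside, with no floor or roof. The front and back walls (the −y and +y sides) span the full width; the two side walls fit between them.


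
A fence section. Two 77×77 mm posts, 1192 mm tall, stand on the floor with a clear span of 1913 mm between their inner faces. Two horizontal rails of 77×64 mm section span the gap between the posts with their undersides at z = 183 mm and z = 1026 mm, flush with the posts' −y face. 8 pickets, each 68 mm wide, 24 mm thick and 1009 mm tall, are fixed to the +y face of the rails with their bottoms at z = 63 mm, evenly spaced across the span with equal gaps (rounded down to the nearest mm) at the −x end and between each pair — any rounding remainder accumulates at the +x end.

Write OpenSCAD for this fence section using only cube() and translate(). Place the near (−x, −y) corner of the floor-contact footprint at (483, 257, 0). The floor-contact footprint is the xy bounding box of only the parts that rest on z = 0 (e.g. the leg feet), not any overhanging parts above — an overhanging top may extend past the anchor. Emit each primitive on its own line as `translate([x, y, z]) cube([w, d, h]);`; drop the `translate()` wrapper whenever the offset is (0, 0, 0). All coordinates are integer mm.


translate([483, 257, 0]) cube([77, 77, 1192]);
translate([2473, 257, 0]) cube([77, 77, 1192]);
translate([560, 257, 183]) cube([1913, 77, 64]);
translate([560, 257, 1026]) cube([1913, 77, 64]);
translate([712, 334, 63]) cube([68, 24, 1009]);
translate([932, 334, 63]) cube([68, 24, 1009]);
translate([1152, 334, 63]) cube([68, 24, 1009]);
translate([1372, 334, 63]) cube([68, 24, 1009]);
translate([1592, 334, 63]) cube([68, 24, 1009]);
translate([1812, 334, 63]) cube([68, 24, 1009]);
translate([2032, 334, 63]) cube([68, 24, 1009]);
translate([2252, 334, 63]) cube([68, 24, 1009]);


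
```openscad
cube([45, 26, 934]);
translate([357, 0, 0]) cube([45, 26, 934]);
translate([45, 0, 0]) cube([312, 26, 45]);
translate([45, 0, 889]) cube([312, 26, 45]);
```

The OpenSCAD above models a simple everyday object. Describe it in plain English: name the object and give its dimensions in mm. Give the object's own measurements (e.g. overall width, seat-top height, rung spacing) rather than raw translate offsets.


A rectangular picture frame lying in the x–z plane (depth along y). The opening is 312 mm wide (x) by 844 mm tall (z), surrounded by a border 45 mm wide on all four sides. The frame is 26 mm deep and is made of two full-height vertical stiles with two horizontal rails fitted between them.


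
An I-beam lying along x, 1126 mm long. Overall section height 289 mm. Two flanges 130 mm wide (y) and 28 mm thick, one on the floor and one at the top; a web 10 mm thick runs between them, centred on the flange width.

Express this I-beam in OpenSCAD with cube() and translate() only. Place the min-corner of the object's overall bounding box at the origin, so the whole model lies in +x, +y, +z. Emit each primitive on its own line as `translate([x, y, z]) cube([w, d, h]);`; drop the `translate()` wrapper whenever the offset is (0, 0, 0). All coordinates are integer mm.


cube([1126, 130, 28]);
translate([0, 60, 28]) cube([1126, 10, 233]);
translate([0, 0, 261]) cube([1126, 130, 28]);


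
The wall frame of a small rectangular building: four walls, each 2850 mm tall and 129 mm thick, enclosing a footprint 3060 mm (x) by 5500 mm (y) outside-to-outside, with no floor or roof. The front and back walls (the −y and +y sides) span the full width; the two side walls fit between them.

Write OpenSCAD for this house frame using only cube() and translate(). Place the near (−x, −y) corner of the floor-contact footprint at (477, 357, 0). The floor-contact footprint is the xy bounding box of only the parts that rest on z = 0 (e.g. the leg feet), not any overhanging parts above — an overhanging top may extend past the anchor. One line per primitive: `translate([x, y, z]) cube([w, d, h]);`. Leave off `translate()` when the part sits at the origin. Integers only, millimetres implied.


translate([477, 357, 0]) cube([3060, 129, 2850]);
translate([477, 5728, 0]) cube([3060, 129, 2850]);
translate([477, 486, 0]) cube([129, 5242, 2850]);
translate([3408, 486, 0]) cube([129, 5242, 2850]);


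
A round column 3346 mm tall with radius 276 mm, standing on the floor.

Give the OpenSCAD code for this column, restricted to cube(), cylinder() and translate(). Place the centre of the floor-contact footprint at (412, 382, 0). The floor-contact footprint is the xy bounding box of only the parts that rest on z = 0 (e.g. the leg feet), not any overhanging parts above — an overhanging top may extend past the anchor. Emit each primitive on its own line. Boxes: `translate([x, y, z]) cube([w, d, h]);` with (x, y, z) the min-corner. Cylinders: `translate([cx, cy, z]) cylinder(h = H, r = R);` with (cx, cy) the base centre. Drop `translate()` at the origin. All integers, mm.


translate([412, 382, 0]) cylinder(h = 3346, r = 276);


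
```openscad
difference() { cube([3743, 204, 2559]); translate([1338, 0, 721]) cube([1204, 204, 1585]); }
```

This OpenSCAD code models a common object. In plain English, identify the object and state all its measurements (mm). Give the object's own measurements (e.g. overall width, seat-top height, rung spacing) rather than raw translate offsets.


A wall 3743 mm long (x), 204 mm thick (y), 2559 mm tall, with a rectangular window opening cut through it. The opening is 1204 mm wide and 1585 mm tall; its sill is at z = 721 mm and its near (−x) edge is 1338 mm from the wall's −x end. The opening passes through the full wall thickness.


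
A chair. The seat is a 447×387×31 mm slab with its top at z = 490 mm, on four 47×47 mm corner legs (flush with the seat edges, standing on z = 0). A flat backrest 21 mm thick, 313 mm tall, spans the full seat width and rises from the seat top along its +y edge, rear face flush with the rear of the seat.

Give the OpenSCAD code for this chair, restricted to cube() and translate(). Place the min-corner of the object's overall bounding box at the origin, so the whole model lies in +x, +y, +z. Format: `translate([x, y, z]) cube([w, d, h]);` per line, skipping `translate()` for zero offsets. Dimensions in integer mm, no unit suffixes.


translate([0, 0, 459]) cube([447, 387, 31]);
cube([47, 47, 459]);
translate([400, 0, 0]) cube([47, 47, 459]);
translate([0, 340, 0]) cube([47, 47, 459]);
translate([400, 340, 0]) cube([47, 47, 459]);
translate([0, 366, 490]) cube([447, 21, 313]);


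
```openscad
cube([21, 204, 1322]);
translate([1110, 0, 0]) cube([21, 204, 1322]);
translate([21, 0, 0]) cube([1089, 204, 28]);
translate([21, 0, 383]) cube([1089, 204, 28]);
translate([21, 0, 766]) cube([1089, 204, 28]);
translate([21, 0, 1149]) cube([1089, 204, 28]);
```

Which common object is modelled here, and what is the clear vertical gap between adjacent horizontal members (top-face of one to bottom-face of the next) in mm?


A bookshelf. The clear shelf gap is 355 mm.

Two tall side panels with 4 horizontal boards between them — a bookshelf. The first two shelf undersides are at z = 0 and z = 383; with shelf thickness 28, the clear gap is 383 − 0 − 28 = 355 mm.


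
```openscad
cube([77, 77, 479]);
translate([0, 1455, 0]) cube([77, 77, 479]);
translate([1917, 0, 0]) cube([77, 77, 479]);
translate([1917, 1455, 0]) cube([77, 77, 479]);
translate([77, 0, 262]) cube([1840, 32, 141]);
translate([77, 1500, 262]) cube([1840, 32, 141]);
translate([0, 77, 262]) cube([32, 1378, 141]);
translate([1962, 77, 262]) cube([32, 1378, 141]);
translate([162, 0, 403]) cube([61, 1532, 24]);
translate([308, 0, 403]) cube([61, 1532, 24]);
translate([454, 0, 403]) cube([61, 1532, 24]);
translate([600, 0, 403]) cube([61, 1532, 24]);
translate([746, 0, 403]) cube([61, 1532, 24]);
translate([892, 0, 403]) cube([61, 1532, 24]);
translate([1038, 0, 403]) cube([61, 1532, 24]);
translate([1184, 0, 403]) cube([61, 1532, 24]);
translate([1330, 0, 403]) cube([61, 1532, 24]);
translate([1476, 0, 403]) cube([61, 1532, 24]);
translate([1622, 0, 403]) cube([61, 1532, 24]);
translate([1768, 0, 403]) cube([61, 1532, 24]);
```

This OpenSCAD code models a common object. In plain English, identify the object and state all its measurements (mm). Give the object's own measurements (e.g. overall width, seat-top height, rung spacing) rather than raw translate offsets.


A bed frame 1994 mm long (x) by 1532 mm wide (y). Four 77×77 mm corner posts, 479 mm tall, at the corners of the footprint. Four rails of 32 mm thickness and 141 mm height run between adjacent posts with their undersides at z = 262 mm, their outer faces flush with the outside of the frame (the two x-running rails run between the posts' inner faces; the two y-running rails run between the posts' inner faces). 12 slats, each 61 mm wide (x) and 24 mm thick, lie across the top of the two x-running rails, running the full 1532 mm width of the frame in y; along x they sit between the end posts with a 85 mm gap after the −x posts and between neighbouring slats, leaving 88 mm before the +x posts.


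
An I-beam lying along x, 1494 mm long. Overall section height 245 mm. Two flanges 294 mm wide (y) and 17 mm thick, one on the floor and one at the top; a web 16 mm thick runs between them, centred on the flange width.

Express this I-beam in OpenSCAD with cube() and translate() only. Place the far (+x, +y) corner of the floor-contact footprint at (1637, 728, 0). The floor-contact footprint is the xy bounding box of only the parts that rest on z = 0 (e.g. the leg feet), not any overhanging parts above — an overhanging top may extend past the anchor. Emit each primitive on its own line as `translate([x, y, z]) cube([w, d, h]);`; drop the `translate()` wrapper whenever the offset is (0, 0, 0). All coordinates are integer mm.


translate([143, 434, 0]) cube([1494, 294, 17]);
translate([143, 573, 17]) cube([1494, 16, 211]);
translate([143, 434, 228]) cube([1494, 294, 17]);


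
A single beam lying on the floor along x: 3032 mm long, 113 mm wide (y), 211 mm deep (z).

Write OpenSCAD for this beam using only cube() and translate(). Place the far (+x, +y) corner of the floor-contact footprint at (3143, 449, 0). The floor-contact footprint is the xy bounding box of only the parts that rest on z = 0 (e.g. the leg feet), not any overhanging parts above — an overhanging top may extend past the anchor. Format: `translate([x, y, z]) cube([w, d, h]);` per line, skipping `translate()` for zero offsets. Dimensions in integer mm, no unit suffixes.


translate([111, 336, 0]) cube([3032, 113, 211]);


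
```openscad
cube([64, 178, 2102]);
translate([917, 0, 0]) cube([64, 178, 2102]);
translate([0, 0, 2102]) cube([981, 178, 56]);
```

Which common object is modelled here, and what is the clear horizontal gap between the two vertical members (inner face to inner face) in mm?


A door frame. The clear opening width is 853 mm.

Two 2102 mm tall posts with a header on top — a door frame. The left jamb is 64 mm wide at x = 0; the right jamb starts at x = 917. The clear opening is 917 − 64 = 853 mm.


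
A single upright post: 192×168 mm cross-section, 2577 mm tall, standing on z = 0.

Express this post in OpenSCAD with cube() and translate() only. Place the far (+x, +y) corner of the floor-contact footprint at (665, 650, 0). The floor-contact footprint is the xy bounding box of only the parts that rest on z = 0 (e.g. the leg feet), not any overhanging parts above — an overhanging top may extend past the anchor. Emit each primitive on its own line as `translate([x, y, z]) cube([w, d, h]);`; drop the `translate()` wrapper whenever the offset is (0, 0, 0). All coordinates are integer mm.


translate([473, 482, 0]) cube([192, 168, 2577]);


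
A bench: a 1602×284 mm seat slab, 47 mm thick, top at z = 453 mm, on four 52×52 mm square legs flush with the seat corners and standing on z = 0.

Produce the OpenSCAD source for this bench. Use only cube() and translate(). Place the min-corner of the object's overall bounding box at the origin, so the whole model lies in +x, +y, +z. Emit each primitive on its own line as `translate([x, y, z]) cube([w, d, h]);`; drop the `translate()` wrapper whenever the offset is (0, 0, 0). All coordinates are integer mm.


translate([0, 0, 406]) cube([1602, 284, 47]);
cube([52, 52, 406]);
translate([0, 232, 0]) cube([52, 52, 406]);
translate([1550, 0, 0]) cube([52, 52, 406]);
translate([1550, 232, 0]) cube([52, 52, 406]);


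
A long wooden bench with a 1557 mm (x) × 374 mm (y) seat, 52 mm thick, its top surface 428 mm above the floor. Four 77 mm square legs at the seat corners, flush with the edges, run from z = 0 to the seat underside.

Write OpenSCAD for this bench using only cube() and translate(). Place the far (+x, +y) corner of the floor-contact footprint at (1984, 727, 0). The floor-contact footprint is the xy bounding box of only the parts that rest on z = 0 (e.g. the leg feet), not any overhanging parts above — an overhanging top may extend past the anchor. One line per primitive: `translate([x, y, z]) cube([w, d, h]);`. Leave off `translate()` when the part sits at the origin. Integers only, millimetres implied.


translate([427, 353, 376]) cube([1557, 374, 52]);
translate([427, 353, 0]) cube([77, 77, 376]);
translate([427, 650, 0]) cube([77, 77, 376]);
translate([1907, 353, 0]) cube([77, 77, 376]);
translate([1907, 650, 0]) cube([77, 77, 376]);


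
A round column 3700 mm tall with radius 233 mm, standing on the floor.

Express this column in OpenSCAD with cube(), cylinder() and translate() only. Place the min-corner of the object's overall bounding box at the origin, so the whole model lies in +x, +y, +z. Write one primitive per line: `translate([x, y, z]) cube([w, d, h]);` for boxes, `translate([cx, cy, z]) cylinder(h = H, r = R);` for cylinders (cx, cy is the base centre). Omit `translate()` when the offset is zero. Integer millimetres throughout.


translate([233, 233, 0]) cylinder(h = 3700, r = 233);


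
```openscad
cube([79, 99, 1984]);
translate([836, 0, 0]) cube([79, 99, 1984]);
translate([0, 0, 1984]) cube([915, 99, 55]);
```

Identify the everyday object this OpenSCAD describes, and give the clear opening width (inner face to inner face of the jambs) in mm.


A door frame. The clear opening width is 757 mm.

Two 1984 mm tall posts with a header on top — a door frame. The left jamb is 79 mm wide at x = 0; the right jamb starts at x = 836. The clear opening is 836 − 79 = 757 mm.


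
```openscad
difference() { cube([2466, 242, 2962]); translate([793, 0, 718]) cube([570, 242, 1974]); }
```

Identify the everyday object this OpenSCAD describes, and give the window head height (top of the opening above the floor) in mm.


A wall with a window opening. The window head height is 2692 mm.

A wall with a rectangular opening subtracted — a window. Sill at z = 718, opening 1974 mm tall, so the head is at 718 + 1974 = 2692 mm.


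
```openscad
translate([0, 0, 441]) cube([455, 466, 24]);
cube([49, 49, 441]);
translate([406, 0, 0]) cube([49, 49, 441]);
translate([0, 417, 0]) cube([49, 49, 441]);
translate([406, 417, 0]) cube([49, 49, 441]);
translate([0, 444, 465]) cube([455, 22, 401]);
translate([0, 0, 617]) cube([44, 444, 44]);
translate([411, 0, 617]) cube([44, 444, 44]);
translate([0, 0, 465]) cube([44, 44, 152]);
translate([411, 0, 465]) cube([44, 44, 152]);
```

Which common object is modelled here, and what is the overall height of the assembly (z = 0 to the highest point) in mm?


A chair. The overall height is 866 mm.

A slab on four corner posts with a tall panel at the back — a chair. The seat slab sits at z = 441 with thickness 24, and the 401 mm backrest starts at the seat top, so the overall height is 441 + 24 + 401 = 866 mm.


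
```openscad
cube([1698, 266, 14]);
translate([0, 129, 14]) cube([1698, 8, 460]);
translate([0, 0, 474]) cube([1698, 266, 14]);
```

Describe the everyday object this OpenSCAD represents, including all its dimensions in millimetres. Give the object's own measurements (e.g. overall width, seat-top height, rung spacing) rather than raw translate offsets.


An I-beam lying along x, 1698 mm long. Overall section height 488 mm. Two flanges 266 mm wide (y) and 14 mm thick, one on the floor and one at the top; a web 8 mm thick runs between them, centred on the flange width.


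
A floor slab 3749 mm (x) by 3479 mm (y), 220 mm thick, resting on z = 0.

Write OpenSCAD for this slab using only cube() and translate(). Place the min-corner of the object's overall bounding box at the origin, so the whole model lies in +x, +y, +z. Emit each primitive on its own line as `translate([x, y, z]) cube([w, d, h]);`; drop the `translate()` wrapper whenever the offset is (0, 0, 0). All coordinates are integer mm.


cube([3749, 3479, 220]);


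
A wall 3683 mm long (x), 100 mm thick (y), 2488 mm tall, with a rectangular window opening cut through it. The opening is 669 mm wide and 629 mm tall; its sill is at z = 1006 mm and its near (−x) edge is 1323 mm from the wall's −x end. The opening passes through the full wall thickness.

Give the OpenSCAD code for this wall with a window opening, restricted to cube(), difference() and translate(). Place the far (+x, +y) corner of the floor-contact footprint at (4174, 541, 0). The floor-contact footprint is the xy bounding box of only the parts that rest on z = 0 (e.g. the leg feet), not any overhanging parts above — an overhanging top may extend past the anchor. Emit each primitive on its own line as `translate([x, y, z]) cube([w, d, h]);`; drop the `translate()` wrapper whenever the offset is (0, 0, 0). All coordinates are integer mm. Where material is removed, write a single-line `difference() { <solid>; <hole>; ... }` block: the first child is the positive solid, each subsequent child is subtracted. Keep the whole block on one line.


difference() { translate([491, 441, 0]) cube([3683, 100, 2488]); translate([1814, 441, 1006]) cube([669, 100, 629]); }


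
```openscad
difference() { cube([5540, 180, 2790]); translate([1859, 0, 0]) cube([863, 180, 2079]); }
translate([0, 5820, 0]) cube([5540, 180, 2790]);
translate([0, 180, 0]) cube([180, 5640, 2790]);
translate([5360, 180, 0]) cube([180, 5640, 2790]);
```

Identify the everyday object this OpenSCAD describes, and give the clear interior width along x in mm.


A single room. The interior width is 5180 mm.

Four walls enclosing a rectangle with a door in the front wall — a room. Outside width 5540 minus two 180 mm walls gives 5180 mm.


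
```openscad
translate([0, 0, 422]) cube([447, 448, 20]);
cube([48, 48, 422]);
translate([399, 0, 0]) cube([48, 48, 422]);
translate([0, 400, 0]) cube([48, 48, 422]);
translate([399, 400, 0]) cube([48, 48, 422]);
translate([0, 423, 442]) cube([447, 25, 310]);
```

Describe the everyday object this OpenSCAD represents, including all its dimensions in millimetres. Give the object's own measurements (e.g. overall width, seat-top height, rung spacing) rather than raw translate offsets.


A chair. The seat is a 447×448×20 mm slab with its top at z = 442 mm, on four 48×48 mm corner legs (flush with the seat edges, standing on z = 0). A flat backrest 25 mm thick, 310 mm tall, spans the full seat width and rises from the seat top along its +y edge, rear face flush with the rear of the seat.


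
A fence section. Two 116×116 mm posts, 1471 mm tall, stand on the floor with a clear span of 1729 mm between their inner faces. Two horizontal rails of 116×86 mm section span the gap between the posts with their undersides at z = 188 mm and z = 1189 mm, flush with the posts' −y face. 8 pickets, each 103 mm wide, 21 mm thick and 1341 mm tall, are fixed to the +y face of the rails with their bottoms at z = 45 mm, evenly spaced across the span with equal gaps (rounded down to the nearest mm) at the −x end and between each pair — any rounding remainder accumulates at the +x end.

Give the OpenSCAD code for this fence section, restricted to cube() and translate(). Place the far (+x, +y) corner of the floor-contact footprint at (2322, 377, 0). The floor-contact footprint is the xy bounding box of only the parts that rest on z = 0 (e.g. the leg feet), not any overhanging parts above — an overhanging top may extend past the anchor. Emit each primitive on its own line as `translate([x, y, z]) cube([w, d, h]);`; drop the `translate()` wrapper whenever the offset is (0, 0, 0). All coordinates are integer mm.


translate([361, 261, 0]) cube([116, 116, 1471]);
translate([2206, 261, 0]) cube([116, 116, 1471]);
translate([477, 261, 188]) cube([1729, 116, 86]);
translate([477, 261, 1189]) cube([1729, 116, 86]);
translate([577, 377, 45]) cube([103, 21, 1341]);
translate([780, 377, 45]) cube([103, 21, 1341]);
translate([983, 377, 45]) cube([103, 21, 1341]);
translate([1186, 377, 45]) cube([103, 21, 1341]);
translate([1389, 377, 45]) cube([103, 21, 1341]);
translate([1592, 377, 45]) cube([103, 21, 1341]);
translate([1795, 377, 45]) cube([103, 21, 1341]);
translate([1998, 377, 45]) cube([103, 21, 1341]);


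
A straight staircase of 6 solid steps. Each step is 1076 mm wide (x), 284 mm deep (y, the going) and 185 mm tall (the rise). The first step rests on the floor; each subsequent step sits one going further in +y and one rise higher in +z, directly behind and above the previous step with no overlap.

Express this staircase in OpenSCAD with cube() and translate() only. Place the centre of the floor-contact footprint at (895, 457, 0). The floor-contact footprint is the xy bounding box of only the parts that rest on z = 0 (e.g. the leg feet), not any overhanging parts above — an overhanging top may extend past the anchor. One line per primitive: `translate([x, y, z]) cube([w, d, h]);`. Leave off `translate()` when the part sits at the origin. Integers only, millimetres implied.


translate([357, 315, 0]) cube([1076, 284, 185]);
translate([357, 599, 185]) cube([1076, 284, 185]);
translate([357, 883, 370]) cube([1076, 284, 185]);
translate([357, 1167, 555]) cube([1076, 284, 185]);
translate([357, 1451, 740]) cube([1076, 284, 185]);
translate([357, 1735, 925]) cube([1076, 284, 185]);


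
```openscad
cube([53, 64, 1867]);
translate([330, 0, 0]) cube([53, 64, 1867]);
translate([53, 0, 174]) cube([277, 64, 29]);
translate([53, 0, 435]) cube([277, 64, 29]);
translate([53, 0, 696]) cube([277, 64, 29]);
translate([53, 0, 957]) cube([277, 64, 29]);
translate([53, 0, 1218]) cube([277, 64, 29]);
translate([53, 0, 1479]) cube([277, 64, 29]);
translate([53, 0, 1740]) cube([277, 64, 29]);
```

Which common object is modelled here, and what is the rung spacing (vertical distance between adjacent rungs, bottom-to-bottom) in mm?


A ladder. The rung spacing is 261 mm.

Two tall 53×64 posts with 7 short bars between them — a ladder. Adjacent rungs sit at z = 174 and z = 435, so the spacing is 435 − 174 = 261 mm.


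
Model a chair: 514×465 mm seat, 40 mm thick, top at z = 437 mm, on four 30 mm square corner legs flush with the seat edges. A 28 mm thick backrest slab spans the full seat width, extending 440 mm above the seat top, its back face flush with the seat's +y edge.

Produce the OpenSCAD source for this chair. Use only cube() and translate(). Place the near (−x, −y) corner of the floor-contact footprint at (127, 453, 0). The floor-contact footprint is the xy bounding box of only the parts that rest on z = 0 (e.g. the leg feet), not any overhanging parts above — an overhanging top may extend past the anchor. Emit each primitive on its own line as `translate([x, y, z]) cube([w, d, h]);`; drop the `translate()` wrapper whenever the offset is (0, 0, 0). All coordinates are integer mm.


translate([127, 453, 397]) cube([514, 465, 40]);
translate([127, 453, 0]) cube([30, 30, 397]);
translate([611, 453, 0]) cube([30, 30, 397]);
translate([127, 888, 0]) cube([30, 30, 397]);
translate([611, 888, 0]) cube([30, 30, 397]);
translate([127, 890, 437]) cube([514, 28, 440]);


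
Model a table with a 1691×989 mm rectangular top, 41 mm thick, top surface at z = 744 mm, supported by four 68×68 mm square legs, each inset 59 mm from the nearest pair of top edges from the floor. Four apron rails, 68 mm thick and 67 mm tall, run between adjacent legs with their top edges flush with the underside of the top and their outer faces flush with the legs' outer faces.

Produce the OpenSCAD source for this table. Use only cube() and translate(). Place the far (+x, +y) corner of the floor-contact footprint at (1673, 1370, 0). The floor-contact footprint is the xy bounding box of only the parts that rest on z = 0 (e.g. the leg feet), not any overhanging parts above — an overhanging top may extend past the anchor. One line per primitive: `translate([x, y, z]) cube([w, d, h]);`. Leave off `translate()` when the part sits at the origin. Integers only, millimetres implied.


// leg_h = 744 - 41 = 703
// apron z = 703 - 67 = 636
translate([41, 440, 703]) cube([1691, 989, 41]);
translate([100, 499, 0]) cube([68, 68, 703]);
translate([1605, 499, 0]) cube([68, 68, 703]);
translate([100, 1302, 0]) cube([68, 68, 703]);
translate([1605, 1302, 0]) cube([68, 68, 703]);
translate([168, 499, 636]) cube([1437, 68, 67]);
translate([168, 1302, 636]) cube([1437, 68, 67]);
translate([100, 567, 636]) cube([68, 735, 67]);
translate([1605, 567, 636]) cube([68, 735, 67]);


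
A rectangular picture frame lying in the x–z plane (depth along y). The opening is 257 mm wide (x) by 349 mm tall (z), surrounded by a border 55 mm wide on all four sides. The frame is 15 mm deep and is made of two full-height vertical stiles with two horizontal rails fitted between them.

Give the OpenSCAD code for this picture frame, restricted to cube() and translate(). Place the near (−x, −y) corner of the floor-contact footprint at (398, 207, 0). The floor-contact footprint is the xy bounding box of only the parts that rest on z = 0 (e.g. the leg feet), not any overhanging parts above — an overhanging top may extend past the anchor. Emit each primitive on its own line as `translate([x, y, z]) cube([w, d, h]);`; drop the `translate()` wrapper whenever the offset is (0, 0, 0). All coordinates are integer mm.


translate([398, 207, 0]) cube([55, 15, 459]);
translate([710, 207, 0]) cube([55, 15, 459]);
translate([453, 207, 0]) cube([257, 15, 55]);
translate([453, 207, 404]) cube([257, 15, 55]);


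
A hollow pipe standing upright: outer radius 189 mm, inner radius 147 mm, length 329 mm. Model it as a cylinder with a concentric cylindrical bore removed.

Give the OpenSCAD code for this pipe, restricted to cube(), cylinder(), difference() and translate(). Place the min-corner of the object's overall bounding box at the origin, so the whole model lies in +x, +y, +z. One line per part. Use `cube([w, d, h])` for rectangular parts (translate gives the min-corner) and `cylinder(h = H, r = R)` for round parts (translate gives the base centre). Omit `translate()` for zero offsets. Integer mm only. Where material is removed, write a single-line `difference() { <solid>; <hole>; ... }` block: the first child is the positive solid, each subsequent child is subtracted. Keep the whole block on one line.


difference() { translate([189, 189, 0]) cylinder(h = 329, r = 189); translate([189, 189, 0]) cylinder(h = 329, r = 147); }


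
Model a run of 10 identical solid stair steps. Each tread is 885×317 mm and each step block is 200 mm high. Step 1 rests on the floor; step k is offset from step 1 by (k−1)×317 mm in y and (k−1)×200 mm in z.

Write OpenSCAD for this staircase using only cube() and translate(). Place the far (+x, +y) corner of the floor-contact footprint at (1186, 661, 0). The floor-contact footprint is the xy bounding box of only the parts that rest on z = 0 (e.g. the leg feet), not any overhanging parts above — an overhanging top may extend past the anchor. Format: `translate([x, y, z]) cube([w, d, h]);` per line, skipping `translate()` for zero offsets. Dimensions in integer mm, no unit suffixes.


translate([301, 344, 0]) cube([885, 317, 200]);
translate([301, 661, 200]) cube([885, 317, 200]);
translate([301, 978, 400]) cube([885, 317, 200]);
translate([301, 1295, 600]) cube([885, 317, 200]);
translate([301, 1612, 800]) cube([885, 317, 200]);
translate([301, 1929, 1000]) cube([885, 317, 200]);
translate([301, 2246, 1200]) cube([885, 317, 200]);
translate([301, 2563, 1400]) cube([885, 317, 200]);
translate([301, 2880, 1600]) cube([885, 317, 200]);
translate([301, 3197, 1800]) cube([885, 317, 200]);


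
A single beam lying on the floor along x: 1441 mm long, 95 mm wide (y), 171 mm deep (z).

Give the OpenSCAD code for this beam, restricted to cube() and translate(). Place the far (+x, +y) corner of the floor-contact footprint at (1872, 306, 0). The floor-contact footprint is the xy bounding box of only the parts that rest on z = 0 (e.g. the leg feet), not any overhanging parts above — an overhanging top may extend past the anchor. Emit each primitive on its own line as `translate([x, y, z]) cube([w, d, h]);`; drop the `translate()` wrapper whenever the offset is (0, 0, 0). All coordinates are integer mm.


translate([431, 211, 0]) cube([1441, 95, 171]);
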